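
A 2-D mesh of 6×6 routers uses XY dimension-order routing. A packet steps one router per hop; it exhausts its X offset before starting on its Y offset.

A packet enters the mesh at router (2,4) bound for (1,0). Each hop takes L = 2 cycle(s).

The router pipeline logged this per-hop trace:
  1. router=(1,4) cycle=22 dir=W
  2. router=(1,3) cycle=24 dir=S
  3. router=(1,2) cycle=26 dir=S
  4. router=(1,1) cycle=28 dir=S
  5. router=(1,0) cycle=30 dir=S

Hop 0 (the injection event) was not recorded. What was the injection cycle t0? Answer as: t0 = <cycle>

t0 = 20

The first recorded entry is hop 1 at cycle 22.
Subtract one hop: t0 = 22 − 2 = 20.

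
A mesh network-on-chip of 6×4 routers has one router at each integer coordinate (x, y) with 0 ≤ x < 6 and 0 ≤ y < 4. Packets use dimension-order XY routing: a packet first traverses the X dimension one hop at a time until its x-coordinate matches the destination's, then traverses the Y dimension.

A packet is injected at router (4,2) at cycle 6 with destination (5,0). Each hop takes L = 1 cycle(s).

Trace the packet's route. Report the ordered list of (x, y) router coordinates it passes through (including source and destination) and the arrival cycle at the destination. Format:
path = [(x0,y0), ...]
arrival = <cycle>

  0. router=(4,2) cycle=6 (inject)
  1. router=(5,2) cycle=7 dir=E
  2. router=(5,1) cycle=8 dir=S
  3. router=(5,0) cycle=9 dir=S

path = [(4,2), (5,2), (5,1), (5,0)]
arrival = 9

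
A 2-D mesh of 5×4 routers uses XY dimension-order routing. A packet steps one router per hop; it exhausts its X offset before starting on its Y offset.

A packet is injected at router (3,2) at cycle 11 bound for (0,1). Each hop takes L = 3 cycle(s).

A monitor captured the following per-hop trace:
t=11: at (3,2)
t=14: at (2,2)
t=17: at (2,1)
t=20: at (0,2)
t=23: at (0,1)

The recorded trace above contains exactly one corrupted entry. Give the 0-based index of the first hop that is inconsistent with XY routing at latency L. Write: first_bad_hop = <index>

first_bad_hop = 2

check 1→ d=(-1,0) cyc+3: ok
check 2→ d=(0,-1) cyc+3: BAD: Y-move but x=2≠0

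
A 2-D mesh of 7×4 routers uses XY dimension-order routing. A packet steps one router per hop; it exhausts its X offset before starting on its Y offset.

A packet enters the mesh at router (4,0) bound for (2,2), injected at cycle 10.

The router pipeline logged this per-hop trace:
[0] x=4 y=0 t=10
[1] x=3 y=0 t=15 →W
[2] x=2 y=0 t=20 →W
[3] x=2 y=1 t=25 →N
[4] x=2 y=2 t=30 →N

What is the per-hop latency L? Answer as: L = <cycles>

L = 5

Between hops 0 and 1 the cycle counter advances 15 − 10 = 5.
One hop costs L cycles, so L = 5.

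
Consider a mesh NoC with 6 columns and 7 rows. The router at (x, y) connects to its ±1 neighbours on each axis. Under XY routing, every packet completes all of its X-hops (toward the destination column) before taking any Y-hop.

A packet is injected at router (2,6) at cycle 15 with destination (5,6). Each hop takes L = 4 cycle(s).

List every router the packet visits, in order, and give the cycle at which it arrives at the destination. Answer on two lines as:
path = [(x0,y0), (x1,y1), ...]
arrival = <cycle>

path = [(2,6), (3,6), (4,6), (5,6)]
arrival = 27

  0. router=(2,6) cycle=15 (inject)
  1. router=(3,6) cycle=19 dir=E
  2. router=(4,6) cycle=23 dir=E
  3. router=(5,6) cycle=27 dir=E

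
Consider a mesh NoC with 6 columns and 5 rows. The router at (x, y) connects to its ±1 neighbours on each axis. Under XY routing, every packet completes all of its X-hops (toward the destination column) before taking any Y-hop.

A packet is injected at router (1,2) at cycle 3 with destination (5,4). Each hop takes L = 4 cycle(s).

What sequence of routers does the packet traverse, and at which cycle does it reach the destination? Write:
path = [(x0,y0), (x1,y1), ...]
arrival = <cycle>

hop 0: (1,2) @ cyc 3
hop 1: (2,2) @ cyc 7  [E]
hop 2: (3,2) @ cyc 11  [E]
hop 3: (4,2) @ cyc 15  [E]
hop 4: (5,2) @ cyc 19  [E]
hop 5: (5,3) @ cyc 23  [N]
hop 6: (5,4) @ cyc 27  [N]

path = [(1,2), (2,2), (3,2), (4,2), (5,2), (5,3), (5,4)]
arrival = 27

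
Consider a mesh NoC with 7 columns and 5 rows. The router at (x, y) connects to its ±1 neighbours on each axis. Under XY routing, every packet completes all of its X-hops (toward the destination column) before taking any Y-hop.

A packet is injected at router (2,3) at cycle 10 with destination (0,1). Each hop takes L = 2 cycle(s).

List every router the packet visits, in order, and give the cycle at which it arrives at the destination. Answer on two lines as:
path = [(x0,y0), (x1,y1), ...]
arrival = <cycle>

#0 — 2,3 | c10
#1 — 1,3 | c12 | W
#2 — 0,3 | c14 | W
#3 — 0,2 | c16 | S
#4 — 0,1 | c18 | S

path = [(2,3), (1,3), (0,3), (0,2), (0,1)]
arrival = 18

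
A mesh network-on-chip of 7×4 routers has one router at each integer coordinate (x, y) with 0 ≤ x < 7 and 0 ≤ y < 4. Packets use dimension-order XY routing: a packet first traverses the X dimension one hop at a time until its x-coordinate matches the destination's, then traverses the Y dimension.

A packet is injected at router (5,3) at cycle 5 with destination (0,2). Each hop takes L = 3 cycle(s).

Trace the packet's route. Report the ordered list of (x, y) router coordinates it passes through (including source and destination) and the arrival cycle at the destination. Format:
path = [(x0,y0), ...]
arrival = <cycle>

path = [(5,3), (4,3), (3,3), (2,3), (1,3), (0,3), (0,2)]
arrival = 23

src (5,3)  cyc=5
W→(4,3)  cyc=8
W→(3,3)  cyc=11
W→(2,3)  cyc=14
W→(1,3)  cyc=17
W→(0,3)  cyc=20
S→(0,2)  cyc=23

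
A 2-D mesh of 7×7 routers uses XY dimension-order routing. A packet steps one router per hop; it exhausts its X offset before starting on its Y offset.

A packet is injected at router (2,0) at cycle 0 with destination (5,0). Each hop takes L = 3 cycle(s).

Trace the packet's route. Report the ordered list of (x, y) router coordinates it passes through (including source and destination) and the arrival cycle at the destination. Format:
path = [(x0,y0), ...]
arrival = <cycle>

src (2,0)  cyc=0
E→(3,0)  cyc=3
E→(4,0)  cyc=6
E→(5,0)  cyc=9

path = [(2,0), (3,0), (4,0), (5,0)]
arrival = 9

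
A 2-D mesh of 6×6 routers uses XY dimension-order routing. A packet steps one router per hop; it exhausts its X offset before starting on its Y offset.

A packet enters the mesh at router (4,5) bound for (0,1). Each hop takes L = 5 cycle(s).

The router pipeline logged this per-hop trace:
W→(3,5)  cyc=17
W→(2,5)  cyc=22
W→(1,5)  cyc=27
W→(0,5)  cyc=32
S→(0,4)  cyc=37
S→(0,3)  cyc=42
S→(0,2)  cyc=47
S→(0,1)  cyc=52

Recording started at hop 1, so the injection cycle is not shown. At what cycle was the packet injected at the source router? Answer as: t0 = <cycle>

t0 = 12

At hop 1 the cycle is 17; in general cyc_k = t0 + kL.
So t0 = 17 − 1·5 = 12.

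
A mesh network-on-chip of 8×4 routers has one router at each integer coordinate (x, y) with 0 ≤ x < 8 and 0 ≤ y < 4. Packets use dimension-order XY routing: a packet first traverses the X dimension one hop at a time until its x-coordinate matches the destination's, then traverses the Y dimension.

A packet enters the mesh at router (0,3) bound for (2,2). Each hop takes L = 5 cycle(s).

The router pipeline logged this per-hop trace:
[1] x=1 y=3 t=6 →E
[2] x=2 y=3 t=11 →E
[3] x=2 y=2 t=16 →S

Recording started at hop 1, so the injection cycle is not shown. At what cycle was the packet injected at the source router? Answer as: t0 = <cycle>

t0 = 1

Hop 1 reached at cycle 6; hop k is at t0 + k·L.
Therefore t0 = 6 − L = 1.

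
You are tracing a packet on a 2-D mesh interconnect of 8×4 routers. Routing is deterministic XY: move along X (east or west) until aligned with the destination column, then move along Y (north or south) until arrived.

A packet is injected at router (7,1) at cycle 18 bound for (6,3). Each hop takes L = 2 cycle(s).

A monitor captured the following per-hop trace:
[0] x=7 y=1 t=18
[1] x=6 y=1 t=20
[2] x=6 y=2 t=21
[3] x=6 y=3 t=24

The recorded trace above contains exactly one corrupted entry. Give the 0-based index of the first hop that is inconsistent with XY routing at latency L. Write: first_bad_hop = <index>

  1: Δx=-1 Δy=+0 Δt=2 [ok]
  2: Δx=+0 Δy=+1 Δt=1 [BAD: Δcyc=1≠L]

first_bad_hop = 2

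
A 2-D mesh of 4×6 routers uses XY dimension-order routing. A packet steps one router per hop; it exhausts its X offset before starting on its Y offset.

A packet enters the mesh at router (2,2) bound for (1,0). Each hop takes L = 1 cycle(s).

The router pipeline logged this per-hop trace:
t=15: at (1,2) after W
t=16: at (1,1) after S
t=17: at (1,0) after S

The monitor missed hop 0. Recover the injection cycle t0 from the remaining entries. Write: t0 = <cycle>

cyc[1] = 15 and cyc[k] = t0 + k·L for every k.
Subtract one hop: t0 = 15 − 1 = 14.

t0 = 14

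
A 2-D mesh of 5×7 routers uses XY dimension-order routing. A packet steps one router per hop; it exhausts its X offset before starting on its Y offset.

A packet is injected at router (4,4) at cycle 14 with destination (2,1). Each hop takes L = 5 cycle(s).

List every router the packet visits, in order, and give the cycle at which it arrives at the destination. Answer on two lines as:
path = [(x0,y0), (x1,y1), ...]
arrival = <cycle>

#0 — 4,4 | c14
#1 — 3,4 | c19 | W
#2 — 2,4 | c24 | W
#3 — 2,3 | c29 | S
#4 — 2,2 | c34 | S
#5 — 2,1 | c39 | S

path = [(4,4), (3,4), (2,4), (2,3), (2,2), (2,1)]
arrival = 39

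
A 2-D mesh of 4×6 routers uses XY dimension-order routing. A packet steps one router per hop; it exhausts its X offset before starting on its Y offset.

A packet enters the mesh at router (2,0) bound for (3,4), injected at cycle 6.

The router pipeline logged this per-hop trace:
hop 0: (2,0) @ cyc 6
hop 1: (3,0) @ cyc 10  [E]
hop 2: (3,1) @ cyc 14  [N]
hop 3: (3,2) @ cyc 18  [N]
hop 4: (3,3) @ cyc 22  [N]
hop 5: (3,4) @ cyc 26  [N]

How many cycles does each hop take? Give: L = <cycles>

Between hops 0 and 1 the cycle counter advances 10 − 6 = 4.
Each hop adds L, hence L = 4.

L = 4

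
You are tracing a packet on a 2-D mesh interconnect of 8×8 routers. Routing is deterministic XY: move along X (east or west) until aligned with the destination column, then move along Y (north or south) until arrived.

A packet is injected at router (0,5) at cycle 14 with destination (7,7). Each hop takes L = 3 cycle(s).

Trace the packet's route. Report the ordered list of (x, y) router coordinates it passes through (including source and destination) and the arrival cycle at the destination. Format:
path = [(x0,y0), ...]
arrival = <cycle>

hop 0: (0,5) @ cyc 14
hop 1: (1,5) @ cyc 17  [E]
hop 2: (2,5) @ cyc 20  [E]
hop 3: (3,5) @ cyc 23  [E]
hop 4: (4,5) @ cyc 26  [E]
hop 5: (5,5) @ cyc 29  [E]
hop 6: (6,5) @ cyc 32  [E]
hop 7: (7,5) @ cyc 35  [E]
hop 8: (7,6) @ cyc 38  [N]
hop 9: (7,7) @ cyc 41  [N]

path = [(0,5), (1,5), (2,5), (3,5), (4,5), (5,5), (6,5), (7,5), (7,6), (7,7)]
arrival = 41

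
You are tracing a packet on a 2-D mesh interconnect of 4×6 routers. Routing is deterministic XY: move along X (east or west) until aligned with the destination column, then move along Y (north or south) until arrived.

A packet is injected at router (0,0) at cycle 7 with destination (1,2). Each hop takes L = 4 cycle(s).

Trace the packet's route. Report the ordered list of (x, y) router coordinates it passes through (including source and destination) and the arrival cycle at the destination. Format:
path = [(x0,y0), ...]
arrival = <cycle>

path = [(0,0), (1,0), (1,1), (1,2)]
arrival = 19

src (0,0)  cyc=7
E→(1,0)  cyc=11
N→(1,1)  cyc=15
N→(1,2)  cyc=19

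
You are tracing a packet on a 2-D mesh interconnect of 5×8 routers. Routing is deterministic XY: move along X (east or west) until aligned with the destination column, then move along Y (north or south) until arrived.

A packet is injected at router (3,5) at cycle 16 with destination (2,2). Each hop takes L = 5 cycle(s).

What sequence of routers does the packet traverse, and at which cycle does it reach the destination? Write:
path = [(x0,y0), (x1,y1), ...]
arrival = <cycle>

t=16: at (3,5)
t=21: at (2,5) after W
t=26: at (2,4) after S
t=31: at (2,3) after S
t=36: at (2,2) after S

path = [(3,5), (2,5), (2,4), (2,3), (2,2)]
arrival = 36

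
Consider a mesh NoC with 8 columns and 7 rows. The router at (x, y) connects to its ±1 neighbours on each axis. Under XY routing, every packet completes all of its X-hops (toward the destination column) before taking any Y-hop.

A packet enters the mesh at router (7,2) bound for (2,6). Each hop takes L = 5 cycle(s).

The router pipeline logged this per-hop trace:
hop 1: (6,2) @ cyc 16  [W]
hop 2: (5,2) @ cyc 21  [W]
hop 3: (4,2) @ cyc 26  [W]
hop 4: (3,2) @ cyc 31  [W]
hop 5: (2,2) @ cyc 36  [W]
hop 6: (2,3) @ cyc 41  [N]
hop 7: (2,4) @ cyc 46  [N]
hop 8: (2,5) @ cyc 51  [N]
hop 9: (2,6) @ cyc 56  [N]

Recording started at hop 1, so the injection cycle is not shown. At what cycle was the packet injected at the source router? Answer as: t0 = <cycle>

At hop 1 the cycle is 16; in general cyc_k = t0 + kL.
t0 = cyc[1] − L = 16 − 5 = 11.

t0 = 11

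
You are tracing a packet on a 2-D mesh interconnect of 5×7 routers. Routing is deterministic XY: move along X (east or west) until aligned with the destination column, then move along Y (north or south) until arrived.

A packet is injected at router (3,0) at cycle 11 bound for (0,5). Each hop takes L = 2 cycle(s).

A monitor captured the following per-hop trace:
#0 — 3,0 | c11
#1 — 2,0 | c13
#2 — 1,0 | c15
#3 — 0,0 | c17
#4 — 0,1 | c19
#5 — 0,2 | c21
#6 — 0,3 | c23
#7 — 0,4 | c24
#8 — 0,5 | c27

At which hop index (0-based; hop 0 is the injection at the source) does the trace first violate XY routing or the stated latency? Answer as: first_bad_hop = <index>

first_bad_hop = 7

[1] (-1,+0) / 2c ⇒ ok
[2] (-1,+0) / 2c ⇒ ok
[3] (-1,+0) / 2c ⇒ ok
[4] (+0,+1) / 2c ⇒ ok
[5] (+0,+1) / 2c ⇒ ok
[6] (+0,+1) / 2c ⇒ ok
[7] (+0,+1) / 1c ⇒ BAD: Δcyc=1≠L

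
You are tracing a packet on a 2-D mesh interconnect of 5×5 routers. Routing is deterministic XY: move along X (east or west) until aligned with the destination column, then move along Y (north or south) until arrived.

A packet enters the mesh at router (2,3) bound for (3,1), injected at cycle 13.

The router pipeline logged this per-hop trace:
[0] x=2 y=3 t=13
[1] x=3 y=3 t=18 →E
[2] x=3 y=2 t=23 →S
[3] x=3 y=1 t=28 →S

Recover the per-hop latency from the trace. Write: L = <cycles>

L = 5

cyc[1] − cyc[0] = 18 − 13 = 5.
One hop costs L cycles, so L = 5.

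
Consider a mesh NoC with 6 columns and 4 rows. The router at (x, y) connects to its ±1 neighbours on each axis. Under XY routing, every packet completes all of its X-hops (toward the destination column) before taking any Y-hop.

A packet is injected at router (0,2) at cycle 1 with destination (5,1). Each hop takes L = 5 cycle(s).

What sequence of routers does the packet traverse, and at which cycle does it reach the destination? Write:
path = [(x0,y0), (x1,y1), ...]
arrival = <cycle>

path = [(0,2), (1,2), (2,2), (3,2), (4,2), (5,2), (5,1)]
arrival = 31

#0 — 0,2 | c1
#1 — 1,2 | c6 | E
#2 — 2,2 | c11 | E
#3 — 3,2 | c16 | E
#4 — 4,2 | c21 | E
#5 — 5,2 | c26 | E
#6 — 5,1 | c31 | S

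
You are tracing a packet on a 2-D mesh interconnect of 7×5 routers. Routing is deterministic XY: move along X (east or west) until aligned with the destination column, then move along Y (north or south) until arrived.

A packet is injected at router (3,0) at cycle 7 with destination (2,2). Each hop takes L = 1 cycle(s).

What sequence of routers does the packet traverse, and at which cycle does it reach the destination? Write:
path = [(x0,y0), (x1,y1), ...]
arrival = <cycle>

t=7: at (3,0)
t=8: at (2,0) after W
t=9: at (2,1) after N
t=10: at (2,2) after N

path = [(3,0), (2,0), (2,1), (2,2)]
arrival = 10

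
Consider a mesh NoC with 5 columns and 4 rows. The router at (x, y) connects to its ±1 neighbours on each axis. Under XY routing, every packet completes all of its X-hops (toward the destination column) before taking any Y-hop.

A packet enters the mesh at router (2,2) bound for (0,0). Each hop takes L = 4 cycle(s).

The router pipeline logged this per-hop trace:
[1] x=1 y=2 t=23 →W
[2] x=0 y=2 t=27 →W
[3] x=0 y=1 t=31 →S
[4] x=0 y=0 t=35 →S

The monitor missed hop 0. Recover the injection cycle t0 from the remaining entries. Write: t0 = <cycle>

At hop 1 the cycle is 23; in general cyc_k = t0 + kL.
Therefore t0 = 23 − L = 19.

t0 = 19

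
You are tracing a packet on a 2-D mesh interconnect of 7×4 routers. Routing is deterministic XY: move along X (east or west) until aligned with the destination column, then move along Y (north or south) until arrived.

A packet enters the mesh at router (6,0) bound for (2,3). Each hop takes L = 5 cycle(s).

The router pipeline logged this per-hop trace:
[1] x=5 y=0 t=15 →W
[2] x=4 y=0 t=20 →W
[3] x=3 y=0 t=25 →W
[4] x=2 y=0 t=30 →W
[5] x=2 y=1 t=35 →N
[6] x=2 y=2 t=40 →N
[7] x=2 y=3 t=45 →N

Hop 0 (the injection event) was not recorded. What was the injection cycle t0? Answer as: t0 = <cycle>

The first recorded entry is hop 1 at cycle 15.
Therefore t0 = 15 − L = 10.

t0 = 10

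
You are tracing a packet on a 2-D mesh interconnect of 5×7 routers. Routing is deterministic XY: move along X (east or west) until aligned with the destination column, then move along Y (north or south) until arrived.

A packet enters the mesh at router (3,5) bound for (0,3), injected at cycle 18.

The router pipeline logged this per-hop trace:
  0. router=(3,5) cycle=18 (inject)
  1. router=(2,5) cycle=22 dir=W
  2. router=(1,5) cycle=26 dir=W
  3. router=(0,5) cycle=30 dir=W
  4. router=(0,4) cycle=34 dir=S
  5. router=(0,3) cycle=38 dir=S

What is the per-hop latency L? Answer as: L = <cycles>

L = 4

cyc[1] − cyc[0] = 22 − 18 = 4.
One hop costs L cycles, so L = 4.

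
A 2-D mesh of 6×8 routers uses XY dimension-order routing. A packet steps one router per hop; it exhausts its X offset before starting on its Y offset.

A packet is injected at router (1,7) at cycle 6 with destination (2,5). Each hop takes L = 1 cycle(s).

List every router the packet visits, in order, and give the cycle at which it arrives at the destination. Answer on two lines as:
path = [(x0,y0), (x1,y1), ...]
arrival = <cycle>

path = [(1,7), (2,7), (2,6), (2,5)]
arrival = 9

src (1,7)  cyc=6
E→(2,7)  cyc=7
S→(2,6)  cyc=8
S→(2,5)  cyc=9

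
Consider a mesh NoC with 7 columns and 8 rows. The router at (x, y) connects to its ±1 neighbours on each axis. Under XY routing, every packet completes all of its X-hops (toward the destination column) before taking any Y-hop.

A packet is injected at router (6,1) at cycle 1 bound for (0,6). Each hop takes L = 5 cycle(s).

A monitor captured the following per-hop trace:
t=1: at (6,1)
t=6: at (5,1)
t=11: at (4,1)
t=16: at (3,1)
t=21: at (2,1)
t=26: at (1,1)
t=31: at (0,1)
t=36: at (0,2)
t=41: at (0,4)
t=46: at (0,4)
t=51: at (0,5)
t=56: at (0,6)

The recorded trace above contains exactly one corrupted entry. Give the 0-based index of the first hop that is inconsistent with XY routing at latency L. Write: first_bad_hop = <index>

first_bad_hop = 8

  1: Δx=-1 Δy=+0 Δt=5 [ok]
  2: Δx=-1 Δy=+0 Δt=5 [ok]
  3: Δx=-1 Δy=+0 Δt=5 [ok]
  4: Δx=-1 Δy=+0 Δt=5 [ok]
  5: Δx=-1 Δy=+0 Δt=5 [ok]
  6: Δx=-1 Δy=+0 Δt=5 [ok]
  7: Δx=+0 Δy=+1 Δt=5 [ok]
  8: Δx=+0 Δy=+2 Δt=5 [BAD: non-unit step]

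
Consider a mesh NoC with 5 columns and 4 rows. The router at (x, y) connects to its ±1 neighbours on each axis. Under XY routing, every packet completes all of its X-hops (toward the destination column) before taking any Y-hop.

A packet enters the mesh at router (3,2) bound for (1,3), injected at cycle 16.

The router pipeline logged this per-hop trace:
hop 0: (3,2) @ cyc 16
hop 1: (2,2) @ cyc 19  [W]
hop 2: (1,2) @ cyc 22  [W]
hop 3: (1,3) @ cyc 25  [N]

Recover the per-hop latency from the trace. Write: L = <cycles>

L = 3

From hop 0 (16) to hop 1 (19): +3 cycles.
Each hop adds L, hence L = 3.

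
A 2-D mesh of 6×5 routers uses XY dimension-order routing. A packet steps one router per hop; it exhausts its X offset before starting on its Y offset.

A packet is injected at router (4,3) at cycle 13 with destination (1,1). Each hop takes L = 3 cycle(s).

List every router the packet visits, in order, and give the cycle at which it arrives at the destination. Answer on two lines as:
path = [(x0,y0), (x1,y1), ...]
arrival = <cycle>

path = [(4,3), (3,3), (2,3), (1,3), (1,2), (1,1)]
arrival = 28

src (4,3)  cyc=13
W→(3,3)  cyc=16
W→(2,3)  cyc=19
W→(1,3)  cyc=22
S→(1,2)  cyc=25
S→(1,1)  cyc=28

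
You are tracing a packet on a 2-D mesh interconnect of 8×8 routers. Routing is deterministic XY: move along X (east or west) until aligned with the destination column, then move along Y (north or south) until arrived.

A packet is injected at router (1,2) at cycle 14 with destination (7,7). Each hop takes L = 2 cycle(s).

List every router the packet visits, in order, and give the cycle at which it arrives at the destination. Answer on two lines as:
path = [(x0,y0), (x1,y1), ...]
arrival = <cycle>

t=14: at (1,2)
t=16: at (2,2) after E
t=18: at (3,2) after E
t=20: at (4,2) after E
t=22: at (5,2) after E
t=24: at (6,2) after E
t=26: at (7,2) after E
t=28: at (7,3) after N
t=30: at (7,4) after N
t=32: at (7,5) after N
t=34: at (7,6) after N
t=36: at (7,7) after N

path = [(1,2), (2,2), (3,2), (4,2), (5,2), (6,2), (7,2), (7,3), (7,4), (7,5), (7,6), (7,7)]
arrival = 36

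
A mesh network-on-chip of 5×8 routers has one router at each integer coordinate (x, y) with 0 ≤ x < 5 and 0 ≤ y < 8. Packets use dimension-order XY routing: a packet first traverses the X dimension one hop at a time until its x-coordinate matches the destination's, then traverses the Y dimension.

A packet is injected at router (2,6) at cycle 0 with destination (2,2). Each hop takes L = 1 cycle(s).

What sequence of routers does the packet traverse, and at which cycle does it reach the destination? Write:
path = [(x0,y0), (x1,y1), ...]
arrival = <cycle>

src (2,6)  cyc=0
S→(2,5)  cyc=1
S→(2,4)  cyc=2
S→(2,3)  cyc=3
S→(2,2)  cyc=4

path = [(2,6), (2,5), (2,4), (2,3), (2,2)]
arrival = 4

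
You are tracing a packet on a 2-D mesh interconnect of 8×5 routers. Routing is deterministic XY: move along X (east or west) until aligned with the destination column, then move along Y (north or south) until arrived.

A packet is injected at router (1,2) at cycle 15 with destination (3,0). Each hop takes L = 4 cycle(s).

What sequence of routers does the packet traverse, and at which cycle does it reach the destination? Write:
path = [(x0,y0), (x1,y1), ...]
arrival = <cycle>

path = [(1,2), (2,2), (3,2), (3,1), (3,0)]
arrival = 31

t=15: at (1,2)
t=19: at (2,2) after E
t=23: at (3,2) after E
t=27: at (3,1) after S
t=31: at (3,0) after S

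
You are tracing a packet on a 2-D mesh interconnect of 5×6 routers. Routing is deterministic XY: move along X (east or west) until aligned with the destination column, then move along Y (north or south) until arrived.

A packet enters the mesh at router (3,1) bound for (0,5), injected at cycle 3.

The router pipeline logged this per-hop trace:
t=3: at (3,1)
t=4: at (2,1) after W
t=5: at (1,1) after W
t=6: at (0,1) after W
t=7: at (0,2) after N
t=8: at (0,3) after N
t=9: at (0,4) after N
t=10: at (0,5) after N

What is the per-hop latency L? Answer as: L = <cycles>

L = 1

Between hops 0 and 1 the cycle counter advances 4 − 3 = 1.
Each hop adds L, hence L = 1.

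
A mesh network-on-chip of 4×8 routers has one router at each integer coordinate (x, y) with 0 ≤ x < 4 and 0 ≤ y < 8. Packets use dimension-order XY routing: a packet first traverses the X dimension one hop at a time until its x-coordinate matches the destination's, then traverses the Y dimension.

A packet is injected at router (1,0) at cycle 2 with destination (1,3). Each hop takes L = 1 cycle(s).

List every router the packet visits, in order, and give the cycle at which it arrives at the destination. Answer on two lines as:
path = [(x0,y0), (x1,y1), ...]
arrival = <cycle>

path = [(1,0), (1,1), (1,2), (1,3)]
arrival = 5

#0 — 1,0 | c2
#1 — 1,1 | c3 | N
#2 — 1,2 | c4 | N
#3 — 1,3 | c5 | N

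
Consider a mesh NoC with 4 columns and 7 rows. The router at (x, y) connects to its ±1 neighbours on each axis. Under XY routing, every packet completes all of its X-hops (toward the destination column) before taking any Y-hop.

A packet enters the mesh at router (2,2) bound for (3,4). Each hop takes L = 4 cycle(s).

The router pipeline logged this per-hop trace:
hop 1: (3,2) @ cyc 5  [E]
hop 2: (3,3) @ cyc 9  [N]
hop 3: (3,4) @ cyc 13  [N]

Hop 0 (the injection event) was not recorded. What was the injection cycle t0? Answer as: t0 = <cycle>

t0 = 1

Hop 1 reached at cycle 5; hop k is at t0 + k·L.
Subtract one hop: t0 = 5 − 4 = 1.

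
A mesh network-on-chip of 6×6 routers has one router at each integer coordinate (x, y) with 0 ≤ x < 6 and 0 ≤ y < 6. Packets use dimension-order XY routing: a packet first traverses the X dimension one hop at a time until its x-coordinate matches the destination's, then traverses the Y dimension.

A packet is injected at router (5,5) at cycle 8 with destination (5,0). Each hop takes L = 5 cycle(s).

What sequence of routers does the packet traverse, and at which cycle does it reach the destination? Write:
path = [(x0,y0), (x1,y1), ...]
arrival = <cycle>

path = [(5,5), (5,4), (5,3), (5,2), (5,1), (5,0)]
arrival = 33

t=8: at (5,5)
t=13: at (5,4) after S
t=18: at (5,3) after S
t=23: at (5,2) after S
t=28: at (5,1) after S
t=33: at (5,0) after S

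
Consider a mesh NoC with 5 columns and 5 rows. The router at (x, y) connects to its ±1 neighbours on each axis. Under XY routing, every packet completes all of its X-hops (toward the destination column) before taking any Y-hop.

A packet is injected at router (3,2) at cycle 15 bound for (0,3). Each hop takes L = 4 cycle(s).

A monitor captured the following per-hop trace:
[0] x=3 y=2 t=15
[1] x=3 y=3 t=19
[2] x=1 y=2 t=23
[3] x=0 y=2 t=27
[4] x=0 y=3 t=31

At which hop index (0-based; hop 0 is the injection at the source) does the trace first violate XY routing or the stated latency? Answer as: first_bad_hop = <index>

first_bad_hop = 1

check 1→ d=(0,1) cyc+4: BAD: Y-move but x=3≠0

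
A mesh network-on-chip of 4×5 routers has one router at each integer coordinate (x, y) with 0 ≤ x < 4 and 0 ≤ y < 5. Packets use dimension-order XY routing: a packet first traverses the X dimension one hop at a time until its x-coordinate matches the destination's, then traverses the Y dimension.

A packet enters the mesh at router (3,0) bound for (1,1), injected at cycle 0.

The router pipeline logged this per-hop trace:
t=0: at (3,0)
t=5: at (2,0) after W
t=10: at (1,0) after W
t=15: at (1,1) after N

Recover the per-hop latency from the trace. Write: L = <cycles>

Δcyc across hop 0→1: 5 − 0 = 5.
Each hop adds L, hence L = 5.

L = 5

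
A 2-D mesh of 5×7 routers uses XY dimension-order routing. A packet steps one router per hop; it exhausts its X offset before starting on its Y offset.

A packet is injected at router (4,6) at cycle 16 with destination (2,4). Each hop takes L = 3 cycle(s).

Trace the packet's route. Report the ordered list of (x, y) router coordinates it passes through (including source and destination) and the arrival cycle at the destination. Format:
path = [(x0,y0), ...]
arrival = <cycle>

path = [(4,6), (3,6), (2,6), (2,5), (2,4)]
arrival = 28

src (4,6)  cyc=16
W→(3,6)  cyc=19
W→(2,6)  cyc=22
S→(2,5)  cyc=25
S→(2,4)  cyc=28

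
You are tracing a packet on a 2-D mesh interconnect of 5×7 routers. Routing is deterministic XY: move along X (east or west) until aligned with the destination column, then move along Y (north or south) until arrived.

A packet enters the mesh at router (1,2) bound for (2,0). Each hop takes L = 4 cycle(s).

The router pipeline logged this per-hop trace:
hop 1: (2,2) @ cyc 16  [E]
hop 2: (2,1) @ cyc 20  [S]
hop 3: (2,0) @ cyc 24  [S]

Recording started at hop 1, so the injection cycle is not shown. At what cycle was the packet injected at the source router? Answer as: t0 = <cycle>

cyc[1] = 16 and cyc[k] = t0 + k·L for every k.
Therefore t0 = 16 − L = 12.

t0 = 12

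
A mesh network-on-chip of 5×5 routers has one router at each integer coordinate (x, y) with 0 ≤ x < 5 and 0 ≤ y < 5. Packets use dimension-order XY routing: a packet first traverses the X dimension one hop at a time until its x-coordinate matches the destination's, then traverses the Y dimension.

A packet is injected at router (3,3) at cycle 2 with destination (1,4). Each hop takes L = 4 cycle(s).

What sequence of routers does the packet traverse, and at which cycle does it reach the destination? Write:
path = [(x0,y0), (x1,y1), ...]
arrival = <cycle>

path = [(3,3), (2,3), (1,3), (1,4)]
arrival = 14

[0] x=3 y=3 t=2
[1] x=2 y=3 t=6 →W
[2] x=1 y=3 t=10 →W
[3] x=1 y=4 t=14 →N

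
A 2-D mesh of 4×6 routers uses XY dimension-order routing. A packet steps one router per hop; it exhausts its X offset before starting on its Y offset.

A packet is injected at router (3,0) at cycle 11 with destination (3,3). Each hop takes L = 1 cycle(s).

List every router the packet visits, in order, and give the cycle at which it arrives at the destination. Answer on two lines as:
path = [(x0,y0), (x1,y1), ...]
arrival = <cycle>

path = [(3,0), (3,1), (3,2), (3,3)]
arrival = 14

  0. router=(3,0) cycle=11 (inject)
  1. router=(3,1) cycle=12 dir=N
  2. router=(3,2) cycle=13 dir=N
  3. router=(3,3) cycle=14 dir=N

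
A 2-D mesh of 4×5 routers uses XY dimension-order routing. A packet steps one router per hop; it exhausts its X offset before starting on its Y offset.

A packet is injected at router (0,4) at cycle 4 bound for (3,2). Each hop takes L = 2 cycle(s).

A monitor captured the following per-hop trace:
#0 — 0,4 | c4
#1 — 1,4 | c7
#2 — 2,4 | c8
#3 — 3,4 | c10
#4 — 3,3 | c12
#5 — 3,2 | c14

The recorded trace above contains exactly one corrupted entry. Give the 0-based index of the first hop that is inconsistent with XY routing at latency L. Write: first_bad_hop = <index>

first_bad_hop = 1

[1] (+1,+0) / 3c ⇒ BAD: Δcyc=3≠L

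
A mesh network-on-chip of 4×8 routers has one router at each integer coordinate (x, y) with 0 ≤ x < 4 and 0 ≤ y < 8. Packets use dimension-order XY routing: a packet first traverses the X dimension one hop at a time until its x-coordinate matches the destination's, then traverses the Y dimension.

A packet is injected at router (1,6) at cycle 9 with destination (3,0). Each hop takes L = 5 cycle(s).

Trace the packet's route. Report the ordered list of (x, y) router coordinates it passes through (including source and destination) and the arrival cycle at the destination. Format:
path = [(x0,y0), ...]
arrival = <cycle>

t=9: at (1,6)
t=14: at (2,6) after E
t=19: at (3,6) after E
t=24: at (3,5) after S
t=29: at (3,4) after S
t=34: at (3,3) after S
t=39: at (3,2) after S
t=44: at (3,1) after S
t=49: at (3,0) after S

path = [(1,6), (2,6), (3,6), (3,5), (3,4), (3,3), (3,2), (3,1), (3,0)]
arrival = 49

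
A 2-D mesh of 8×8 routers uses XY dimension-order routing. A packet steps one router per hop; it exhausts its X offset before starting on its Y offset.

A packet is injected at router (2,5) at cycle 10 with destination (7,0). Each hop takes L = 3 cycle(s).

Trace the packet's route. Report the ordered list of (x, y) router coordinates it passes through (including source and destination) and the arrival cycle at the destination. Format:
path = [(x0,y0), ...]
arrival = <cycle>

  0. router=(2,5) cycle=10 (inject)
  1. router=(3,5) cycle=13 dir=E
  2. router=(4,5) cycle=16 dir=E
  3. router=(5,5) cycle=19 dir=E
  4. router=(6,5) cycle=22 dir=E
  5. router=(7,5) cycle=25 dir=E
  6. router=(7,4) cycle=28 dir=S
  7. router=(7,3) cycle=31 dir=S
  8. router=(7,2) cycle=34 dir=S
  9. router=(7,1) cycle=37 dir=S
  10. router=(7,0) cycle=40 dir=S

path = [(2,5), (3,5), (4,5), (5,5), (6,5), (7,5), (7,4), (7,3), (7,2), (7,1), (7,0)]
arrival = 40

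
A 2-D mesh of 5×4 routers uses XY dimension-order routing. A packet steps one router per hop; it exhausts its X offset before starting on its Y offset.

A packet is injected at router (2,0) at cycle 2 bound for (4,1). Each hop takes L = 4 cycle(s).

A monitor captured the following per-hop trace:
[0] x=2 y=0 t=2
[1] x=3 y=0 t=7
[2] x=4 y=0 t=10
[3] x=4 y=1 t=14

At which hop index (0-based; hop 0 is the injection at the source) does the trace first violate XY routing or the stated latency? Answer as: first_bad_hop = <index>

first_bad_hop = 1

[1] (+1,+0) / 5c ⇒ BAD: Δcyc=5≠L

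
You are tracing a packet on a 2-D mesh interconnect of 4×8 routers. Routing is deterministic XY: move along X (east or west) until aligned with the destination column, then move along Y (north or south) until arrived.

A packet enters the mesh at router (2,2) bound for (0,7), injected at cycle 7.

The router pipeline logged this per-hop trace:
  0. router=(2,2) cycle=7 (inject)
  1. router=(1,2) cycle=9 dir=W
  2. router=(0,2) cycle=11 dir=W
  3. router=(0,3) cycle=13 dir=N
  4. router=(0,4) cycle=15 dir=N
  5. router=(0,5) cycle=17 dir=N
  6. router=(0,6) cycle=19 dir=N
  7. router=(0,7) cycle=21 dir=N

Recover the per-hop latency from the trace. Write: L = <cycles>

L = 2

From hop 0 (7) to hop 1 (9): +2 cycles.
Each hop adds L, hence L = 2.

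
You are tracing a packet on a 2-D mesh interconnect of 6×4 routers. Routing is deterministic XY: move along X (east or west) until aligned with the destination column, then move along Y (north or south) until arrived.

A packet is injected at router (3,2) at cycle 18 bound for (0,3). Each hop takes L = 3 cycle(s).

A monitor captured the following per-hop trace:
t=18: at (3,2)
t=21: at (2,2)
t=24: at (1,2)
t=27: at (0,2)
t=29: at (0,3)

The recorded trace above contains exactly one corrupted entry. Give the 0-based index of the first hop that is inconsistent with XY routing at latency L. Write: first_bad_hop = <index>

[1] (-1,+0) / 3c ⇒ ok
[2] (-1,+0) / 3c ⇒ ok
[3] (-1,+0) / 3c ⇒ ok
[4] (+0,+1) / 2c ⇒ BAD: Δcyc=2≠L

first_bad_hop = 4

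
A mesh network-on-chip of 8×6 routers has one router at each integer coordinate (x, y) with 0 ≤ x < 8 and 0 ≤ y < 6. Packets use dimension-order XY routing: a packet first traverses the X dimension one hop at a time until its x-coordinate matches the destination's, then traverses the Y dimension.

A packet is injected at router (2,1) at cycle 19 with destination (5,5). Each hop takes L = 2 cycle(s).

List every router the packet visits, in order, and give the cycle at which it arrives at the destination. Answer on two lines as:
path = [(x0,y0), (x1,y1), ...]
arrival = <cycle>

t=19: at (2,1)
t=21: at (3,1) after E
t=23: at (4,1) after E
t=25: at (5,1) after E
t=27: at (5,2) after N
t=29: at (5,3) after N
t=31: at (5,4) after N
t=33: at (5,5) after N

path = [(2,1), (3,1), (4,1), (5,1), (5,2), (5,3), (5,4), (5,5)]
arrival = 33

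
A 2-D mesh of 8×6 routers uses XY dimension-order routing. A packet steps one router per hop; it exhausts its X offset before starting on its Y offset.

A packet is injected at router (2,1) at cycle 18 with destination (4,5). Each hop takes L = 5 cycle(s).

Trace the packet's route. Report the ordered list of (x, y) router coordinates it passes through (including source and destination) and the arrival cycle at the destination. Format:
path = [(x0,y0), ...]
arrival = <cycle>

  0. router=(2,1) cycle=18 (inject)
  1. router=(3,1) cycle=23 dir=E
  2. router=(4,1) cycle=28 dir=E
  3. router=(4,2) cycle=33 dir=N
  4. router=(4,3) cycle=38 dir=N
  5. router=(4,4) cycle=43 dir=N
  6. router=(4,5) cycle=48 dir=N

path = [(2,1), (3,1), (4,1), (4,2), (4,3), (4,4), (4,5)]
arrival = 48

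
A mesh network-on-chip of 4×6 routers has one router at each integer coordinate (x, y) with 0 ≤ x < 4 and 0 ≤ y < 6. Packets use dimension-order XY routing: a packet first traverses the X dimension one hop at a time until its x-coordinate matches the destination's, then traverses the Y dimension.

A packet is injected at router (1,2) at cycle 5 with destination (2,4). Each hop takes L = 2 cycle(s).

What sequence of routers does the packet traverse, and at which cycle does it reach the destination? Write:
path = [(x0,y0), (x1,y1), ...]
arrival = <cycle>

path = [(1,2), (2,2), (2,3), (2,4)]
arrival = 11

  0. router=(1,2) cycle=5 (inject)
  1. router=(2,2) cycle=7 dir=E
  2. router=(2,3) cycle=9 dir=N
  3. router=(2,4) cycle=11 dir=N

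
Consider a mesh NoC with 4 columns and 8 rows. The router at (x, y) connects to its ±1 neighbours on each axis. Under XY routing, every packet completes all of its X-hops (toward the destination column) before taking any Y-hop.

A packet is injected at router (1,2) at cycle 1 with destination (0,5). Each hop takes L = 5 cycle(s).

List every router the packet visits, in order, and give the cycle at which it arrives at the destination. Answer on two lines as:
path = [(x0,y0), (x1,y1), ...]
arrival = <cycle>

hop 0: (1,2) @ cyc 1
hop 1: (0,2) @ cyc 6  [W]
hop 2: (0,3) @ cyc 11  [N]
hop 3: (0,4) @ cyc 16  [N]
hop 4: (0,5) @ cyc 21  [N]

path = [(1,2), (0,2), (0,3), (0,4), (0,5)]
arrival = 21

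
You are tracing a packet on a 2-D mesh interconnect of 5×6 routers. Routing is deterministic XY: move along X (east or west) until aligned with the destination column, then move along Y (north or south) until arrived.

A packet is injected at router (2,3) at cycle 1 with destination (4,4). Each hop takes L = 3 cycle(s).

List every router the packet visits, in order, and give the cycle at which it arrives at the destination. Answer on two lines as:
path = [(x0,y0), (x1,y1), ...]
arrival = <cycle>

src (2,3)  cyc=1
E→(3,3)  cyc=4
E→(4,3)  cyc=7
N→(4,4)  cyc=10

path = [(2,3), (3,3), (4,3), (4,4)]
arrival = 10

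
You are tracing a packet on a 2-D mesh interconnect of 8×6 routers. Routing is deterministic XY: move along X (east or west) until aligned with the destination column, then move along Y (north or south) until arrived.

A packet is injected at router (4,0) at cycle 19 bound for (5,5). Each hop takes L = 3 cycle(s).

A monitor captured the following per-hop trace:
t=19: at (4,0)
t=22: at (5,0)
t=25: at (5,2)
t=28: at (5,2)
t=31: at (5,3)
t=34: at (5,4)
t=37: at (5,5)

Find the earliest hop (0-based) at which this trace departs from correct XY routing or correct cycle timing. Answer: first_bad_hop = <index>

first_bad_hop = 2

check 1→ d=(1,0) cyc+3: ok
check 2→ d=(0,2) cyc+3: BAD: non-unit step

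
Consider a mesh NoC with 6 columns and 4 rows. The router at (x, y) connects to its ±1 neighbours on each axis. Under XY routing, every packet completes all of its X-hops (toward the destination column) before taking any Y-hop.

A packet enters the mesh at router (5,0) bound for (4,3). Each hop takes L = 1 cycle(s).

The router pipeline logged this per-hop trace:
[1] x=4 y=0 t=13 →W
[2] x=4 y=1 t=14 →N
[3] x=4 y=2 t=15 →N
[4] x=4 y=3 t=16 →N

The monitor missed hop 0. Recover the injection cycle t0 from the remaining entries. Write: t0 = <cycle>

The first recorded entry is hop 1 at cycle 13.
t0 = cyc[1] − L = 13 − 1 = 12.

t0 = 12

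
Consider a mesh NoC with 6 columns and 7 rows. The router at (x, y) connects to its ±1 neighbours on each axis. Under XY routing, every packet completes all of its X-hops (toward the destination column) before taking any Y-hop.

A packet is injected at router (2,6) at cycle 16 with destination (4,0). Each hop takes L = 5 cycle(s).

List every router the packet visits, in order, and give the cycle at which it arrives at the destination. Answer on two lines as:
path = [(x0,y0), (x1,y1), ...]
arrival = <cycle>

path = [(2,6), (3,6), (4,6), (4,5), (4,4), (4,3), (4,2), (4,1), (4,0)]
arrival = 56

src (2,6)  cyc=16
E→(3,6)  cyc=21
E→(4,6)  cyc=26
S→(4,5)  cyc=31
S→(4,4)  cyc=36
S→(4,3)  cyc=41
S→(4,2)  cyc=46
S→(4,1)  cyc=51
S→(4,0)  cyc=56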